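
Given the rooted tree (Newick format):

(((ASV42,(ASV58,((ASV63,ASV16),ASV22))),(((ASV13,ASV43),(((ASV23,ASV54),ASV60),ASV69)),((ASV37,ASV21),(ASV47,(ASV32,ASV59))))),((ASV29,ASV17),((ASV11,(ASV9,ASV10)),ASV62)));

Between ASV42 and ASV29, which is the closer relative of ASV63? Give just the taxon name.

ASV42

The MRCA of ASV63 and ASV42 subtends (ASV42,(ASV58,((ASV63,ASV16),ASV22))) (5 taxa).
The MRCA of ASV63 and ASV29 is the root, subtending the entire tree (22 taxa).
The first is nested inside the second, so ASV63 shares a more recent common ancestor with ASV42.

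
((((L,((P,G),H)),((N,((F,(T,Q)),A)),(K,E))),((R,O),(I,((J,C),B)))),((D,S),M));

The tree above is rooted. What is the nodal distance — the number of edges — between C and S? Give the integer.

The MRCA of C and S is the root of the tree.
From C up to that node: 6 branches. From S up to the same node: 3 branches. Total: 6 + 3 = 9.

9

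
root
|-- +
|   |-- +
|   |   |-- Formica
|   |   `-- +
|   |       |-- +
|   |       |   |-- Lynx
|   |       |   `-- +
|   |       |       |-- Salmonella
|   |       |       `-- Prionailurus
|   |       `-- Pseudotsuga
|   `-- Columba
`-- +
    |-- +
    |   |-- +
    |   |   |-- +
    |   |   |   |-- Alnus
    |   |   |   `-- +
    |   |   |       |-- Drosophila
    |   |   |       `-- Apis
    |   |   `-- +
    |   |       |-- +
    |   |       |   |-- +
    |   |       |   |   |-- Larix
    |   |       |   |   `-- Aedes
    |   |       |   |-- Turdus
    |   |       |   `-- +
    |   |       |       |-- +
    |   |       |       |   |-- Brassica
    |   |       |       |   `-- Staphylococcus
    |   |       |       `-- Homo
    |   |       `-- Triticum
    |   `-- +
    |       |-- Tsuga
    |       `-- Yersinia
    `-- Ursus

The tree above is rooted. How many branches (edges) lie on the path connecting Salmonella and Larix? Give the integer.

13

The MRCA of Salmonella and Larix is the root of the tree.
From Salmonella up to that node: 6 branches. From Larix up to the same node: 7 branches. Total: 6 + 7 = 13.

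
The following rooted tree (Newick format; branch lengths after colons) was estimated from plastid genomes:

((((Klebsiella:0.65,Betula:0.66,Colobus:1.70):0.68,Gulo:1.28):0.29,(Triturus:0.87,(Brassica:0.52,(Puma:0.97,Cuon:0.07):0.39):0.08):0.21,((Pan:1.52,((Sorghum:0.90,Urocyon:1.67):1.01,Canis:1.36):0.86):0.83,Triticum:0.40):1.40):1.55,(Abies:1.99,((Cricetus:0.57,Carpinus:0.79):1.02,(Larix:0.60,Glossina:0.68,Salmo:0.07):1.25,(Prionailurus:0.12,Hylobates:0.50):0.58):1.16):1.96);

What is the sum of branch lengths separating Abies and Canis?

The path runs Abies → … → MRCA → … → Canis; the MRCA is the root of the tree.
Branch lengths along that path: 1.99 + 1.96 + 1.55 + 1.40 + 0.83 + 0.86 + 1.36 = 9.95.

9.95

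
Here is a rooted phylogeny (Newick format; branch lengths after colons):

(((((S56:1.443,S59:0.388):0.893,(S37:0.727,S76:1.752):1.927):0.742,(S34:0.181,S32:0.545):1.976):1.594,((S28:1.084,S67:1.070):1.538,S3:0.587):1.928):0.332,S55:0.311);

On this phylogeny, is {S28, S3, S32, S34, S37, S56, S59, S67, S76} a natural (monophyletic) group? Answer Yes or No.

Yes

The most recent common ancestor of these taxa subtends ((((S56,S59),(S37,S76)),(S34,S32)),((S28,S67),S3)).
That clade has exactly 9 tips — every listed taxon and nothing else — so the group is monophyletic.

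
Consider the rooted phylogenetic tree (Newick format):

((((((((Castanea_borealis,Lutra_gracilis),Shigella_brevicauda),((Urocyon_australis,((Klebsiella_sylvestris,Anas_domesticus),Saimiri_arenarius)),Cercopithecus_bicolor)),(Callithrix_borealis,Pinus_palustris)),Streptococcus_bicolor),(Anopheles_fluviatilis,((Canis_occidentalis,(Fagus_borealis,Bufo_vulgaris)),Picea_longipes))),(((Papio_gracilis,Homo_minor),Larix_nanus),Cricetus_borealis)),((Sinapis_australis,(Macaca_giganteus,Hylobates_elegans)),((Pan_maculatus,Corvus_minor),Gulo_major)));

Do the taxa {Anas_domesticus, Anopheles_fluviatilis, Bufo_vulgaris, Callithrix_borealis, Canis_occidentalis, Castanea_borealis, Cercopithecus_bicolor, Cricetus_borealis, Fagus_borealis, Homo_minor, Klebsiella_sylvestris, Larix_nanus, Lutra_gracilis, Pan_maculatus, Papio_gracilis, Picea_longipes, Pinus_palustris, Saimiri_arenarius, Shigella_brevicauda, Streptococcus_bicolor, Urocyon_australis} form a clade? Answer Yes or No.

The MRCA of the listed taxa is the root, so the smallest clade containing them is the whole tree.
That clade also contains Corvus_minor, Gulo_major, Hylobates_elegans, Macaca_giganteus, Sinapis_australis, which are not in the proposed group, so the group is not monophyletic.

No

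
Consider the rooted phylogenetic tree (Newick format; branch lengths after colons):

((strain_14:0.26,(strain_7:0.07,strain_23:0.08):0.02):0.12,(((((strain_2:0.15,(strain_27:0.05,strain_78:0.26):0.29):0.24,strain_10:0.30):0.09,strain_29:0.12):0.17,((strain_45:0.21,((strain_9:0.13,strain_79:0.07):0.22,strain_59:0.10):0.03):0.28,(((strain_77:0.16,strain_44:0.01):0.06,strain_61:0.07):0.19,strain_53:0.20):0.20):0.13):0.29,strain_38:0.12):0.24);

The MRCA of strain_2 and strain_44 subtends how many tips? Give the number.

The MRCA of strain_2 and strain_44 is the node subtending ((((strain_2,(strain_27,strain_78)),strain_10),strain_29),((strain_45,((strain_9,strain_79),strain_59)),(((strain_77,strain_44),strain_61),strain_53))).
That clade contains 13 terminal taxa: strain_10, strain_2, strain_27, strain_29, strain_44, strain_45, strain_53, strain_59, strain_61, strain_77, strain_78, strain_79, strain_9.

13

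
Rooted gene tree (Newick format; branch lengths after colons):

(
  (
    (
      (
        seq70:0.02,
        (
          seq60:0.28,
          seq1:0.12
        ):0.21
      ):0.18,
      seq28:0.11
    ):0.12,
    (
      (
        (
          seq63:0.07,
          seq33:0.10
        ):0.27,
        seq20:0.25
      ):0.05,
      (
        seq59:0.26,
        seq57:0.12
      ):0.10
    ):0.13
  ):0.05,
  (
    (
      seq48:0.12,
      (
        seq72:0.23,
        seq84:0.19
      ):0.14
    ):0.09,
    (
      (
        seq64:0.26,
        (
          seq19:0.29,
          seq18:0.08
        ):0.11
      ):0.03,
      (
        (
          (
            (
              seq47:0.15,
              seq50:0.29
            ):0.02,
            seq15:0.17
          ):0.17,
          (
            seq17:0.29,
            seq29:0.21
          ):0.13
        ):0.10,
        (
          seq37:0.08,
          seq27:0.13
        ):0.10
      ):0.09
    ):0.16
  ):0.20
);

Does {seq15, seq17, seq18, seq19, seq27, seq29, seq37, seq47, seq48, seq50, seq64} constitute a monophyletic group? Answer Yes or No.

The MRCA of the listed taxa subtends ((seq48,(seq72,seq84)),((seq64,(seq19,seq18)),((((seq47,seq50),seq15),(seq17,seq29)),(seq37,seq27)))).
That clade also contains seq72, seq84, which are not in the proposed group, so the group is not monophyletic.

No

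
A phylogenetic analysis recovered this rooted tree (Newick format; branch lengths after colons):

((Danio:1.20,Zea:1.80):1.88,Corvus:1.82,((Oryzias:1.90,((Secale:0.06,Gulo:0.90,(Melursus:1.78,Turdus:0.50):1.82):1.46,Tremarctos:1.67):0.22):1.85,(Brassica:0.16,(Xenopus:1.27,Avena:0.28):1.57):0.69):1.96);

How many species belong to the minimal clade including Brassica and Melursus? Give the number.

9

The MRCA of Brassica and Melursus is the node subtending ((Oryzias,((Secale,Gulo,(Melursus,Turdus)),Tremarctos)),(Brassica,(Xenopus,Avena))).
That clade contains 9 terminal taxa: Avena, Brassica, Gulo, Melursus, Oryzias, Secale, Tremarctos, Turdus, Xenopus.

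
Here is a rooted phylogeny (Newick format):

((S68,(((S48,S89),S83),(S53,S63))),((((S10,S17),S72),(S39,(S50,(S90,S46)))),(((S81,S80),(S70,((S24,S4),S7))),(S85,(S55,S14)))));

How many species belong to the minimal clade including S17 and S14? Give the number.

The MRCA of S17 and S14 is the node subtending ((((S10,S17),S72),(S39,(S50,(S90,S46)))),(((S81,S80),(S70,((S24,S4),S7))),(S85,(S55,S14)))).
That clade contains 16 terminal taxa: S10, S14, S17, S24, S39, S4, S46, S50, S55, S7, S70, S72, S80, S81, S85, S90.

16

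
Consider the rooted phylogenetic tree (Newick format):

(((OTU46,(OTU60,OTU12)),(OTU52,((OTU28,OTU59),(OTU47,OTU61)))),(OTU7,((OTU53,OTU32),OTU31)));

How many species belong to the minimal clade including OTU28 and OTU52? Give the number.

5

The MRCA of OTU28 and OTU52 is the node subtending (OTU52,((OTU28,OTU59),(OTU47,OTU61))).
That clade contains 5 terminal taxa: OTU28, OTU47, OTU52, OTU59, OTU61.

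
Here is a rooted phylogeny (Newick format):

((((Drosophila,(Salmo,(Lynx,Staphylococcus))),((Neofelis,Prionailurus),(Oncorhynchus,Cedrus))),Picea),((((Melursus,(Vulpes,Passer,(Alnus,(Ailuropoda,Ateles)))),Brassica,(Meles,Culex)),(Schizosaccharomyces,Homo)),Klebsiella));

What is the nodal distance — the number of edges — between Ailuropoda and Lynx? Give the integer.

14

The MRCA of Ailuropoda and Lynx is the root of the tree.
From Ailuropoda up to that node: 8 branches. From Lynx up to the same node: 6 branches. Total: 8 + 6 = 14.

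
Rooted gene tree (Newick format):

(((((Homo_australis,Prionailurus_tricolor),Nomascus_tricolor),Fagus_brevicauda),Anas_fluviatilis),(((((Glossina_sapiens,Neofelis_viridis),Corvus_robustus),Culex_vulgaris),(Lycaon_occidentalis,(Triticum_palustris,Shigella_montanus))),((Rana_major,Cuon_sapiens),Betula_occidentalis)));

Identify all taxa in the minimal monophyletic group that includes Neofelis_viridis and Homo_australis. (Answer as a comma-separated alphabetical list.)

Tracing Neofelis_viridis: it sits inside (Glossina_sapiens,Neofelis_viridis).
Tracing Homo_australis: it sits inside (Homo_australis,Prionailurus_tricolor).
The smallest clade enclosing both is the whole tree (their MRCA is the root), so the answer is all 15 tips in alphabetical order.

Anas_fluviatilis, Betula_occidentalis, Corvus_robustus, Culex_vulgaris, Cuon_sapiens, Fagus_brevicauda, Glossina_sapiens, Homo_australis, Lycaon_occidentalis, Neofelis_viridis, Nomascus_tricolor, Prionailurus_tricolor, Rana_major, Shigella_montanus, Triticum_palustris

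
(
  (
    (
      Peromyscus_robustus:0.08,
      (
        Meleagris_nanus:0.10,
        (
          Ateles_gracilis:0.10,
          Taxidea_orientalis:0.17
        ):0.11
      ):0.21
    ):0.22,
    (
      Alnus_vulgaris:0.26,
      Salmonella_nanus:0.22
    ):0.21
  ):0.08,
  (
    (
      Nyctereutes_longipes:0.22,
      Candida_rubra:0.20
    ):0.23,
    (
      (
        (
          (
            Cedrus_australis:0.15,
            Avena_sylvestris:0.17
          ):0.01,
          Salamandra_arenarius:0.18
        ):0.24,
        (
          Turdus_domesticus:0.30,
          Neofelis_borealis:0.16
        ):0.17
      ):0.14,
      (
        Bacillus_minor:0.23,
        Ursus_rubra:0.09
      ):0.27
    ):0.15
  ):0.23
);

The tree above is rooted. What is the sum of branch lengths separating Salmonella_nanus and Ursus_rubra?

1.25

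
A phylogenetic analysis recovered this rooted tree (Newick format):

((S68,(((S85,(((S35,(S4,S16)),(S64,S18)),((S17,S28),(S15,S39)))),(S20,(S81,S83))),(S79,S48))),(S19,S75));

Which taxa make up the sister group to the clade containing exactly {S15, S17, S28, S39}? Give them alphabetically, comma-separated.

The clade containing exactly {S15, S17, S28, S39} attaches to the tree at the node subtending (((S35,(S4,S16)),(S64,S18)),((S17,S28),(S15,S39))).
The other lineage descending from that same node — the sister group — is ((S35,(S4,S16)),(S64,S18)); its 5 tips in alphabetical order are the answer.

S16, S18, S35, S4, S64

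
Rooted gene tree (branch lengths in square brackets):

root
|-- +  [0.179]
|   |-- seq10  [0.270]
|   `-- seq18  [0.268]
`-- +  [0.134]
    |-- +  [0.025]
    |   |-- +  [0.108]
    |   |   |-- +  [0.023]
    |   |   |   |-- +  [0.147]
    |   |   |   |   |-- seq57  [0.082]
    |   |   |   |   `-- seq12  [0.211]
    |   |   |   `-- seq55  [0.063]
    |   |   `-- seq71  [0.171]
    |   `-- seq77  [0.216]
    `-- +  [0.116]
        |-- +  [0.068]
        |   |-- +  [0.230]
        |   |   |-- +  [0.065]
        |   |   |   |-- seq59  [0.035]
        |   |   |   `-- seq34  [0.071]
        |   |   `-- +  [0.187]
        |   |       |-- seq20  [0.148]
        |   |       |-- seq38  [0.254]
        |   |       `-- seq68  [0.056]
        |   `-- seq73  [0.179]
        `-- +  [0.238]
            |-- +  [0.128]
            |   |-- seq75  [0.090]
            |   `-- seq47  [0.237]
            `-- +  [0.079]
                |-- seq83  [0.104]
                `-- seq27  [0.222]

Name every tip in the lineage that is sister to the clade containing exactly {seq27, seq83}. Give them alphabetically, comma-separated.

seq47, seq75

The clade containing exactly {seq27, seq83} attaches to the tree at the node subtending ((seq75,seq47),(seq83,seq27)).
The other lineage descending from that same node — the sister group — is (seq75,seq47); its 2 tips in alphabetical order are the answer.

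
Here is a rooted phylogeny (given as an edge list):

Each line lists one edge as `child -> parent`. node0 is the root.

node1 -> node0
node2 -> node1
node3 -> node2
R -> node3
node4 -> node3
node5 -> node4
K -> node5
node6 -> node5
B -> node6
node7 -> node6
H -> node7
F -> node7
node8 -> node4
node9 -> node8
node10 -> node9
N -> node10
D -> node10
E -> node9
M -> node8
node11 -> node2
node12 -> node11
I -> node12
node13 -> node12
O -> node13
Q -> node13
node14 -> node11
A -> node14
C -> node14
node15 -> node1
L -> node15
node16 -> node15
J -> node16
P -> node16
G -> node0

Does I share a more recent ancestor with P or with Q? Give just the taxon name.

The MRCA of I and Q subtends (I,(O,Q)) (3 taxa).
The MRCA of I and P subtends (((R,((K,(B,(H,F))),(((N,D),E),M))),((I,(O,Q)),(A,C))),(L,(J,P))) (17 taxa).
The first is nested inside the second, so I shares a more recent common ancestor with Q.

Q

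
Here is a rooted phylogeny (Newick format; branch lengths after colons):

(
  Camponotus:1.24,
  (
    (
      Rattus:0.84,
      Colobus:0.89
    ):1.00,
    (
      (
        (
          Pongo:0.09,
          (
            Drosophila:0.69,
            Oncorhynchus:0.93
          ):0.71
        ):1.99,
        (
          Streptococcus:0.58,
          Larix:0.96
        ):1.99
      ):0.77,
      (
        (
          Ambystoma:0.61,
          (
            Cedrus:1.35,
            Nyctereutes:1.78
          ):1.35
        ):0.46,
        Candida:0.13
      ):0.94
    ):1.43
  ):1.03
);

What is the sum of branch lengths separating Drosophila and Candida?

5.23

The path runs Drosophila → … → MRCA → … → Candida; the MRCA is the node subtending (((Pongo,(Drosophila,Oncorhynchus)),(Streptococcus,Larix)),((Ambystoma,(Cedrus,Nyctereutes)),Candida)).
Branch lengths along that path: 0.69 + 0.71 + 1.99 + 0.77 + 0.94 + 0.13 = 5.23.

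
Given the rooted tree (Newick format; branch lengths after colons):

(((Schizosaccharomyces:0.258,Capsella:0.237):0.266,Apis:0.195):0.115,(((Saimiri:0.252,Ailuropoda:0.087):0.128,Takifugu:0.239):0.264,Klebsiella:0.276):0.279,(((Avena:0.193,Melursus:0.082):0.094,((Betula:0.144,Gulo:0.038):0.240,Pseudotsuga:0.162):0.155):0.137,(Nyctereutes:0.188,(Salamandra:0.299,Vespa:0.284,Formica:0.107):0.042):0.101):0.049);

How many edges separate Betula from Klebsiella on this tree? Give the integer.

The MRCA of Betula and Klebsiella is the root of the tree.
From Betula up to that node: 5 branches. From Klebsiella up to the same node: 2 branches. Total: 5 + 2 = 7.

7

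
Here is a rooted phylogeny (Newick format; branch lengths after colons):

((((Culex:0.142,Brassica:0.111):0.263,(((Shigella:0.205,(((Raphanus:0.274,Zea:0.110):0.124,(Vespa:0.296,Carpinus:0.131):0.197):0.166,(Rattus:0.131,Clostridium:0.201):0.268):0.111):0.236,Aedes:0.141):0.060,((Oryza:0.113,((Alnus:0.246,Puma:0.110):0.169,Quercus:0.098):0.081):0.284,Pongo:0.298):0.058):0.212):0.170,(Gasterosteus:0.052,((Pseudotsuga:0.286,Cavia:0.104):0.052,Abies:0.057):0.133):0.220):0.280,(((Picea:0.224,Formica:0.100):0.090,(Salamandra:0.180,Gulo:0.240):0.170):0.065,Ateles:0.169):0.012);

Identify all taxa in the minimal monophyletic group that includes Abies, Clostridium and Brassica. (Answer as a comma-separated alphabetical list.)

Abies, Aedes, Alnus, Brassica, Carpinus, Cavia, Clostridium, Culex, Gasterosteus, Oryza, Pongo, Pseudotsuga, Puma, Quercus, Raphanus, Rattus, Shigella, Vespa, Zea

Tracing Abies: it sits inside ((Pseudotsuga,Cavia),Abies).
Tracing Clostridium: it sits inside (Rattus,Clostridium).
Tracing Brassica: it sits inside (Culex,Brassica).
The smallest clade enclosing all 3 is (((Culex,Brassica),(((Shigella,(((Raphanus,Zea),(Vespa,Carpinus)),(Rattus,Clostridium))),Aedes),((Oryza,((Alnus,Puma),Quercus)),Pongo))),(Gasterosteus,((Pseudotsuga,Cavia),Abies))); the answer is its 19 terminal taxa in alphabetical order.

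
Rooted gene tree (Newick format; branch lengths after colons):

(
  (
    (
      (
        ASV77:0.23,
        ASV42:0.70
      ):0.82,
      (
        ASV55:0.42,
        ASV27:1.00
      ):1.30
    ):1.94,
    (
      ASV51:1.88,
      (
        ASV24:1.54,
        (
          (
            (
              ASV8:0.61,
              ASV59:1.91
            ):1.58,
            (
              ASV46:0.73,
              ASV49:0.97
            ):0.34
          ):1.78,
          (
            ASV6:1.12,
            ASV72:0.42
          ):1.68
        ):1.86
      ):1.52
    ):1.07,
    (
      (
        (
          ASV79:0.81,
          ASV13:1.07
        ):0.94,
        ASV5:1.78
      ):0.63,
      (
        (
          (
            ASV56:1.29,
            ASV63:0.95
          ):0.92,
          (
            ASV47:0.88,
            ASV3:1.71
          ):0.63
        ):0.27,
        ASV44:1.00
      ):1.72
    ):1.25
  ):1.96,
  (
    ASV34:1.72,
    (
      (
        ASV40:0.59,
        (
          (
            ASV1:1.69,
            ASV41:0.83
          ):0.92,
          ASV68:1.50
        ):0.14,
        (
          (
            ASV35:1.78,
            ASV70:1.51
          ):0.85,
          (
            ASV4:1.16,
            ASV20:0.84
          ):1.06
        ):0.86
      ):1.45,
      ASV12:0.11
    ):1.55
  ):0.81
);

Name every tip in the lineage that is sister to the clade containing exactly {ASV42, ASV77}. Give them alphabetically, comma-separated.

ASV27, ASV55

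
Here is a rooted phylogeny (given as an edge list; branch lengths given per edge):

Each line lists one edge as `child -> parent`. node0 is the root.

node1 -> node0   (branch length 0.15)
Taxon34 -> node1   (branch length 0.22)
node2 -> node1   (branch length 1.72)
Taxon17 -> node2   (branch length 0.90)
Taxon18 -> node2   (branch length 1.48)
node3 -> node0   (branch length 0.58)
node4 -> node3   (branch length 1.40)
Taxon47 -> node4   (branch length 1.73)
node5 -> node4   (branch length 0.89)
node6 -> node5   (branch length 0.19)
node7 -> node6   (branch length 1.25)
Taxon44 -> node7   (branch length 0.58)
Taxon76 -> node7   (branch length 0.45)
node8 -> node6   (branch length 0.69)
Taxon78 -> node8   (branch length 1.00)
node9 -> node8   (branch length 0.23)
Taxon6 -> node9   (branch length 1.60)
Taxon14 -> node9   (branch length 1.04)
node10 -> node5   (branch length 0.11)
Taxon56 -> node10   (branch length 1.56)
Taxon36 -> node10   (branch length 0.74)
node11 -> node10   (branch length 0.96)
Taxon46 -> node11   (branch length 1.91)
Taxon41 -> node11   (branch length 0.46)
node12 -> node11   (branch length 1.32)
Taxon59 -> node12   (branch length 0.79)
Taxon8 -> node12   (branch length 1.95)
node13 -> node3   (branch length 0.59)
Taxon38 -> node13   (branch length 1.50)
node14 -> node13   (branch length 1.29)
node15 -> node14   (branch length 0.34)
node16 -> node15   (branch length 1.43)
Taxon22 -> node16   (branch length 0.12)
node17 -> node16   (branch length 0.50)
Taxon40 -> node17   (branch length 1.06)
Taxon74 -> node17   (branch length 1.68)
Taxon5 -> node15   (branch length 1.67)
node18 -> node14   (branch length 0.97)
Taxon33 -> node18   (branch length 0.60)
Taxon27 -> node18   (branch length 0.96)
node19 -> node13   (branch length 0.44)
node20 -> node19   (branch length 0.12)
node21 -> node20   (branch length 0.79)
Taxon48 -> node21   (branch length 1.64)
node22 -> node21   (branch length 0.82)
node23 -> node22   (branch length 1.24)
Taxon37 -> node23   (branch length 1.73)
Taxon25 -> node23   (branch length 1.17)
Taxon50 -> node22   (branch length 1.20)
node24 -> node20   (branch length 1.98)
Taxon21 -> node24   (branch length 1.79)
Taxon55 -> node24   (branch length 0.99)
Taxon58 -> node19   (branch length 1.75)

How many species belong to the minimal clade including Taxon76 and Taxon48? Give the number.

The MRCA of Taxon76 and Taxon48 is the node subtending ((Taxon47,(((Taxon44,Taxon76),(Taxon78,(Taxon6,Taxon14))),(Taxon56,Taxon36,(Taxon46,Taxon41,(Taxon59,Taxon8))))),(Taxon38,(((Taxon22,(Taxon40,Taxon74)),Taxon5),(Taxon33,Taxon27)),(((Taxon48,((Taxon37,Taxon25),Taxon50)),(Taxon21,Taxon55)),Taxon58))).
That clade contains 26 terminal taxa: Taxon14, Taxon21, Taxon22, Taxon25, Taxon27, Taxon33, Taxon36, Taxon37, Taxon38, Taxon40, Taxon41, Taxon44, Taxon46, Taxon47, Taxon48, Taxon5, Taxon50, Taxon55, Taxon56, Taxon58, Taxon59, Taxon6, Taxon74, Taxon76, Taxon78, Taxon8.

26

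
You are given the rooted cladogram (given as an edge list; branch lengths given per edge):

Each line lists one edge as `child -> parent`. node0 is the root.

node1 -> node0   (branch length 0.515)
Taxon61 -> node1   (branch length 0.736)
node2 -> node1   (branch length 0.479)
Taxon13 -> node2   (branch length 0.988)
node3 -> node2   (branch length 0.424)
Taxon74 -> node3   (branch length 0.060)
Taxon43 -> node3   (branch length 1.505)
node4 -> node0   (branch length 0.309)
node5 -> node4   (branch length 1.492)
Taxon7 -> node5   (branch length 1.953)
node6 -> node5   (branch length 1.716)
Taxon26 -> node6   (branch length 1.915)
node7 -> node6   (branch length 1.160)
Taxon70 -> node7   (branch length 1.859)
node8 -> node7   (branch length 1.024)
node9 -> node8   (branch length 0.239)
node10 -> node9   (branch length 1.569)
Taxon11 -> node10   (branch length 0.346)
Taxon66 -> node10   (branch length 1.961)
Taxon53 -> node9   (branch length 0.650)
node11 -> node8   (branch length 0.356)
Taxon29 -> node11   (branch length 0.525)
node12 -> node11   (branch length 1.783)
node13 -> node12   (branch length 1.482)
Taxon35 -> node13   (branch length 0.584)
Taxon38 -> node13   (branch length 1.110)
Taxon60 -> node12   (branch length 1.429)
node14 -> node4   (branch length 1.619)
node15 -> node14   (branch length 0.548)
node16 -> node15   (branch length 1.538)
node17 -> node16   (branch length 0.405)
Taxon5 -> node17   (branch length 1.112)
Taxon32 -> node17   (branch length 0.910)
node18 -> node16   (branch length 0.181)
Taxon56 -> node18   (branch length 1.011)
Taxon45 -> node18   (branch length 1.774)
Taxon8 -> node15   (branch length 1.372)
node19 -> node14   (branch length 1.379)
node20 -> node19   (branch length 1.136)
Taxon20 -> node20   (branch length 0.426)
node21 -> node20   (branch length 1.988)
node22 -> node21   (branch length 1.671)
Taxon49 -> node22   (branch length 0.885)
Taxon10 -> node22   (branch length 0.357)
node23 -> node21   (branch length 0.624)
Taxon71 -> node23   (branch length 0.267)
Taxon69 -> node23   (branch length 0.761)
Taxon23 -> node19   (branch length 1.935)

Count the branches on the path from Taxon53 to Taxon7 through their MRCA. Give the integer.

6

The MRCA of Taxon53 and Taxon7 is the node subtending (Taxon7,(Taxon26,(Taxon70,(((Taxon11,Taxon66),Taxon53),(Taxon29,((Taxon35,Taxon38),Taxon60)))))).
From Taxon53 up to that node: 5 branches. From Taxon7 up to the same node: 1 branch. Total: 5 + 1 = 6.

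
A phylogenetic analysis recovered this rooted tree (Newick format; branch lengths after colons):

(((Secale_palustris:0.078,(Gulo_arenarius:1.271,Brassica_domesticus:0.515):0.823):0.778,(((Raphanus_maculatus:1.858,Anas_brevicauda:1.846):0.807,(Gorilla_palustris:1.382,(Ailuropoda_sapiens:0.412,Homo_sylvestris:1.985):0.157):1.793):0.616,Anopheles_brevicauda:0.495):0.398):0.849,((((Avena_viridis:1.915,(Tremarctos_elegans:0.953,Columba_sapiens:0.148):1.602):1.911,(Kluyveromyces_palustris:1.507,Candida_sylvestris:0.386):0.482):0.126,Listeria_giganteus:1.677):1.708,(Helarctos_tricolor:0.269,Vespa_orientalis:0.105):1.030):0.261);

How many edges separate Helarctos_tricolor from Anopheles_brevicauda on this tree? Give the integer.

6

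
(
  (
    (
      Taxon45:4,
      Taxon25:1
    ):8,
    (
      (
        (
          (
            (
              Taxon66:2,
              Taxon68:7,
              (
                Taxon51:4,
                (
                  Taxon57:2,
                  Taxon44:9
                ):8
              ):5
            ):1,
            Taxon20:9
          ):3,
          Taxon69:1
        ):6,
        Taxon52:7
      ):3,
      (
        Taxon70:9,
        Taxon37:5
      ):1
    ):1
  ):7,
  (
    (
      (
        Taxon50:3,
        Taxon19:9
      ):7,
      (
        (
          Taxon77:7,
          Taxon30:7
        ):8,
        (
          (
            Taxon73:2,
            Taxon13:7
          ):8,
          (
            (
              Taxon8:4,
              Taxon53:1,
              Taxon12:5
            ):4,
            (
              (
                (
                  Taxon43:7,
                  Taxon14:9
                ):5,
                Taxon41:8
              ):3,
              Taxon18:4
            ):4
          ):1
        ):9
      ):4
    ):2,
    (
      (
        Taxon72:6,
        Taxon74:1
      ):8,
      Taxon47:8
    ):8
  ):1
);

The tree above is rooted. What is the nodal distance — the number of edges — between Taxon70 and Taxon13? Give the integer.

10

The MRCA of Taxon70 and Taxon13 is the root of the tree.
From Taxon70 up to that node: 4 branches. From Taxon13 up to the same node: 6 branches. Total: 4 + 6 = 10.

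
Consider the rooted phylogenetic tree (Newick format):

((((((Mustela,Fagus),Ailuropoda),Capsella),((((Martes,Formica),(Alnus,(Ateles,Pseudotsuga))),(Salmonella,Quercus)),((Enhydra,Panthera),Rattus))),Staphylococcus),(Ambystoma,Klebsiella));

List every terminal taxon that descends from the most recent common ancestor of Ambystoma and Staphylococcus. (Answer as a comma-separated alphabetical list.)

Ailuropoda, Alnus, Ambystoma, Ateles, Capsella, Enhydra, Fagus, Formica, Klebsiella, Martes, Mustela, Panthera, Pseudotsuga, Quercus, Rattus, Salmonella, Staphylococcus

Tracing Ambystoma: it sits inside (Ambystoma,Klebsiella).
Tracing Staphylococcus: it sits inside (((((Mustela,Fagus),Ailuropoda),Capsella),((((Martes,Formica),(Alnus,(Ateles,Pseudotsuga))),(Salmonella,Quercus)),((Enhydra,Panthera),Rattus))),Staphylococcus).
The smallest clade enclosing both is the whole tree (their MRCA is the root), so the answer is all 17 tips in alphabetical order.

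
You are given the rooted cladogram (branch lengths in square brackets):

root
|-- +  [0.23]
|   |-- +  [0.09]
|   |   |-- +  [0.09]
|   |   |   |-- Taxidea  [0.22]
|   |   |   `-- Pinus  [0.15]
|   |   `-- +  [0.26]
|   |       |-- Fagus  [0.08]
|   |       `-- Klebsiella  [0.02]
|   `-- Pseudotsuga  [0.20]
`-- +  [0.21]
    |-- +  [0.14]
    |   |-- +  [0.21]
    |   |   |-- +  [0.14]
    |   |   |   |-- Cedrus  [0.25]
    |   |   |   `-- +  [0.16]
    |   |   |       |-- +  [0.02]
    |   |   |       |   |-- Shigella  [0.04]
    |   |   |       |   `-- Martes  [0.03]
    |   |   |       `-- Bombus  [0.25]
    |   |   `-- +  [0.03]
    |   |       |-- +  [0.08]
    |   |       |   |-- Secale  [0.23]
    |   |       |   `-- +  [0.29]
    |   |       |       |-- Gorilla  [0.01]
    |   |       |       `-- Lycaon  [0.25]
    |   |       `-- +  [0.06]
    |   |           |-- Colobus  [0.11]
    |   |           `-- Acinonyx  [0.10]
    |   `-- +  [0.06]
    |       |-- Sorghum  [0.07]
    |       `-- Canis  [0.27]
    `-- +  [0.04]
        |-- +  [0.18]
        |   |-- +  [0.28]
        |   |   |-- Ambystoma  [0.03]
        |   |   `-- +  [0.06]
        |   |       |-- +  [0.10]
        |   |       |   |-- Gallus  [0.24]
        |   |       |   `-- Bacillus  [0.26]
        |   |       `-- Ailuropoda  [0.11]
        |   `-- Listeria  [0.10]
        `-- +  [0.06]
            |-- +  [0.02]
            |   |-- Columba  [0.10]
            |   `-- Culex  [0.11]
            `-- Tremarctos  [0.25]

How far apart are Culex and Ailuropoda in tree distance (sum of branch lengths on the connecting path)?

The path runs Culex → … → MRCA → … → Ailuropoda; the MRCA is the node subtending (((Ambystoma,((Gallus,Bacillus),Ailuropoda)),Listeria),((Columba,Culex),Tremarctos)).
Branch lengths along that path: 0.11 + 0.02 + 0.06 + 0.18 + 0.28 + 0.06 + 0.11 = 0.82.

0.82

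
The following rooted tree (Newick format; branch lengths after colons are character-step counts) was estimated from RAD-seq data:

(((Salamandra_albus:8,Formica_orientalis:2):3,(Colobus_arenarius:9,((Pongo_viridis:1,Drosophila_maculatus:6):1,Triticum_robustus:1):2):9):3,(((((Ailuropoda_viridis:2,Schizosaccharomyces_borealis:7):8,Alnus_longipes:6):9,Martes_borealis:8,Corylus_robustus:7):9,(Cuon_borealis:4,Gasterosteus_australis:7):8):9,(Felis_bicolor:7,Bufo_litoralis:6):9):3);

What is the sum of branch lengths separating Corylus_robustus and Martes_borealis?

The path runs Corylus_robustus → … → MRCA → … → Martes_borealis; the MRCA is the node subtending (((Ailuropoda_viridis,Schizosaccharomyces_borealis),Alnus_longipes),Martes_borealis,Corylus_robustus).
Branch lengths along that path: 7 + 8 = 15.

15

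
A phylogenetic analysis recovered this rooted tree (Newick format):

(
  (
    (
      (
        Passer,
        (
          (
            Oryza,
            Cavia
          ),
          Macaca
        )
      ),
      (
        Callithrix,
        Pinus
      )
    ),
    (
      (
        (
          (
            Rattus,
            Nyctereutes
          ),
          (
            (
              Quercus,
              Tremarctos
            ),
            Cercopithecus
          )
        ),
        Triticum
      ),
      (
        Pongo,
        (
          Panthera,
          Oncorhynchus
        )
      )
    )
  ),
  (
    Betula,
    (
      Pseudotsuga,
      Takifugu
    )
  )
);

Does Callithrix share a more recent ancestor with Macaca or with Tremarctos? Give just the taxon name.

The MRCA of Callithrix and Macaca subtends ((Passer,((Oryza,Cavia),Macaca)),(Callithrix,Pinus)) (6 taxa).
The MRCA of Callithrix and Tremarctos subtends (((Passer,((Oryza,Cavia),Macaca)),(Callithrix,Pinus)),((((Rattus,Nyctereutes),((Quercus,Tremarctos),Cercopithecus)),Triticum),(Pongo,(Panthera,Oncorhynchus)))) (15 taxa).
The first is nested inside the second, so Callithrix shares a more recent common ancestor with Macaca.

Macaca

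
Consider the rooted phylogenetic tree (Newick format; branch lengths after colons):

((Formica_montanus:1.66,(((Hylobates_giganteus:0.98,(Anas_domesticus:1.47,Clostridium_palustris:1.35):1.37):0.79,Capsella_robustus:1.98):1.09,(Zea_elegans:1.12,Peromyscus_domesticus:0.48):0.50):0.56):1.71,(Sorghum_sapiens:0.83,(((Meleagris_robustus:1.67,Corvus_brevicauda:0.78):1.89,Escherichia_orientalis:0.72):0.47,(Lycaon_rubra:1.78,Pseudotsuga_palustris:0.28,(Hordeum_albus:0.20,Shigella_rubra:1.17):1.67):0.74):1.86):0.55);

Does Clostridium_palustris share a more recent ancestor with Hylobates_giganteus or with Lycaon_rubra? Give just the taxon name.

The MRCA of Clostridium_palustris and Hylobates_giganteus subtends (Hylobates_giganteus,(Anas_domesticus,Clostridium_palustris)) (3 taxa).
The MRCA of Clostridium_palustris and Lycaon_rubra is the root, subtending the entire tree (15 taxa).
The first is nested inside the second, so Clostridium_palustris shares a more recent common ancestor with Hylobates_giganteus.

Hylobates_giganteus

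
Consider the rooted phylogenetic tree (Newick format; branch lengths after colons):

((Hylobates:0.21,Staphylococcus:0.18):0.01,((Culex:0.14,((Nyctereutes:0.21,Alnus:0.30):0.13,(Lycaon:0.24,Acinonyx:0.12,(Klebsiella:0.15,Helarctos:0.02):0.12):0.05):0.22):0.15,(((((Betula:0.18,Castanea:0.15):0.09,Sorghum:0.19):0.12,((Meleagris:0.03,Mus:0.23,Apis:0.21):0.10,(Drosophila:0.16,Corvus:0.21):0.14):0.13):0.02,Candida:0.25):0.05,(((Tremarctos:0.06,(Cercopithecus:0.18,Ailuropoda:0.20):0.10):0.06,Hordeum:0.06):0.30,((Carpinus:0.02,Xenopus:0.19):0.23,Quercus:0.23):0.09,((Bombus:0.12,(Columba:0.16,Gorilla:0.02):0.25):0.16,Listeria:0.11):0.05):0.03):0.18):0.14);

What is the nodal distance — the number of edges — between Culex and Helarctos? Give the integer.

5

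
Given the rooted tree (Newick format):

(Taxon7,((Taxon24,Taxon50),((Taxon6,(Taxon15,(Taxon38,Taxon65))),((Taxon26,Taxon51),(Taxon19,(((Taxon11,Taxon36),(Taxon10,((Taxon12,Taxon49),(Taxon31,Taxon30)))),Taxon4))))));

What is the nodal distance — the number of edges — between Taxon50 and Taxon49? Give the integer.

The MRCA of Taxon50 and Taxon49 is the node subtending ((Taxon24,Taxon50),((Taxon6,(Taxon15,(Taxon38,Taxon65))),((Taxon26,Taxon51),(Taxon19,(((Taxon11,Taxon36),(Taxon10,((Taxon12,Taxon49),(Taxon31,Taxon30)))),Taxon4))))).
From Taxon50 up to that node: 2 branches. From Taxon49 up to the same node: 9 branches. Total: 2 + 9 = 11.

11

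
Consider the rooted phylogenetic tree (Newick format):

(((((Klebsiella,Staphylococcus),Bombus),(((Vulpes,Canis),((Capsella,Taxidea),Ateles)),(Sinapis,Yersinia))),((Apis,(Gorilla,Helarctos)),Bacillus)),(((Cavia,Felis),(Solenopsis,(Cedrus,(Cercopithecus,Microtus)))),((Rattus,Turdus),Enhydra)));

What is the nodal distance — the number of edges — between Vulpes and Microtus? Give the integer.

12

The MRCA of Vulpes and Microtus is the root of the tree.
From Vulpes up to that node: 6 branches. From Microtus up to the same node: 6 branches. Total: 6 + 6 = 12.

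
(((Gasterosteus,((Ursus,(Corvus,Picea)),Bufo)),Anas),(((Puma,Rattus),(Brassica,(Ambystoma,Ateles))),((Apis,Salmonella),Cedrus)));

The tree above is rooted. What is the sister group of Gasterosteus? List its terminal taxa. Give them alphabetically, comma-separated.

Bufo, Corvus, Picea, Ursus

Gasterosteus attaches to the tree at the node subtending (Gasterosteus,((Ursus,(Corvus,Picea)),Bufo)).
The other lineage descending from that same node — the sister group — is ((Ursus,(Corvus,Picea)),Bufo); its 4 tips in alphabetical order are the answer.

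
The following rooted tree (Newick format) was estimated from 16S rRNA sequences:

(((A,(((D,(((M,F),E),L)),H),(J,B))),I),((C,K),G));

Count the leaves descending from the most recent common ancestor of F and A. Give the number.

The MRCA of F and A is the node subtending (A,(((D,(((M,F),E),L)),H),(J,B))).
That clade contains 9 terminal taxa: A, B, D, E, F, H, J, L, M.

9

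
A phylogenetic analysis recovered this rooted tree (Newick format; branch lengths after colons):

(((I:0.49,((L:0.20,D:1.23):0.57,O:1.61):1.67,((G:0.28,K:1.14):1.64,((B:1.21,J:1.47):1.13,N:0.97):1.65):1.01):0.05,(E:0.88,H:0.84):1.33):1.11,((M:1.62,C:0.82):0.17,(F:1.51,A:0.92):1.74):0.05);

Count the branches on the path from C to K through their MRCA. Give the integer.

8

The MRCA of C and K is the root of the tree.
From C up to that node: 3 branches. From K up to the same node: 5 branches. Total: 3 + 5 = 8.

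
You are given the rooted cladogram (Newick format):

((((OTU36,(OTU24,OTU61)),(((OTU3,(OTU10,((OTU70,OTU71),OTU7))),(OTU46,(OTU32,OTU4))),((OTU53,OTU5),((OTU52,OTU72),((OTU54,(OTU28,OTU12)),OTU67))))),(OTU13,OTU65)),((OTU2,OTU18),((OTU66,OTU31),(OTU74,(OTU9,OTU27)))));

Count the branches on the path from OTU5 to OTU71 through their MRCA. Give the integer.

9

The MRCA of OTU5 and OTU71 is the node subtending (((OTU3,(OTU10,((OTU70,OTU71),OTU7))),(OTU46,(OTU32,OTU4))),((OTU53,OTU5),((OTU52,OTU72),((OTU54,(OTU28,OTU12)),OTU67)))).
From OTU5 up to that node: 3 branches. From OTU71 up to the same node: 6 branches. Total: 3 + 6 = 9.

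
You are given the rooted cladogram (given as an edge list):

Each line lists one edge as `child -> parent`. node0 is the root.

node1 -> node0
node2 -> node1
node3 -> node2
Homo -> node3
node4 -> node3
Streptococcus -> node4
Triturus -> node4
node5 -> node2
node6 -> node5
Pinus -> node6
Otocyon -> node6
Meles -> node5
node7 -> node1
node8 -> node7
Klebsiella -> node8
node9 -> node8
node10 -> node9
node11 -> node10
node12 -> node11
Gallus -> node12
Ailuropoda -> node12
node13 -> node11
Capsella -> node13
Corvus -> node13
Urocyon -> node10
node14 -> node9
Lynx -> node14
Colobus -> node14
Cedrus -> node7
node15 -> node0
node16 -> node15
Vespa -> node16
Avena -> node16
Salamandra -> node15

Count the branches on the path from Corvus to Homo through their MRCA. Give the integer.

10

The MRCA of Corvus and Homo is the node subtending (((Homo,(Streptococcus,Triturus)),((Pinus,Otocyon),Meles)),((Klebsiella,((((Gallus,Ailuropoda),(Capsella,Corvus)),Urocyon),(Lynx,Colobus))),Cedrus)).
From Corvus up to that node: 7 branches. From Homo up to the same node: 3 branches. Total: 7 + 3 = 10.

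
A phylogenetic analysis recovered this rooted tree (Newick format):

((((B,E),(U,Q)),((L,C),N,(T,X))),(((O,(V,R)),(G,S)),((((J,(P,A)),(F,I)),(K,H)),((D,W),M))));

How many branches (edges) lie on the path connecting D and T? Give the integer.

9

The MRCA of D and T is the root of the tree.
From D up to that node: 5 branches. From T up to the same node: 4 branches. Total: 5 + 4 = 9.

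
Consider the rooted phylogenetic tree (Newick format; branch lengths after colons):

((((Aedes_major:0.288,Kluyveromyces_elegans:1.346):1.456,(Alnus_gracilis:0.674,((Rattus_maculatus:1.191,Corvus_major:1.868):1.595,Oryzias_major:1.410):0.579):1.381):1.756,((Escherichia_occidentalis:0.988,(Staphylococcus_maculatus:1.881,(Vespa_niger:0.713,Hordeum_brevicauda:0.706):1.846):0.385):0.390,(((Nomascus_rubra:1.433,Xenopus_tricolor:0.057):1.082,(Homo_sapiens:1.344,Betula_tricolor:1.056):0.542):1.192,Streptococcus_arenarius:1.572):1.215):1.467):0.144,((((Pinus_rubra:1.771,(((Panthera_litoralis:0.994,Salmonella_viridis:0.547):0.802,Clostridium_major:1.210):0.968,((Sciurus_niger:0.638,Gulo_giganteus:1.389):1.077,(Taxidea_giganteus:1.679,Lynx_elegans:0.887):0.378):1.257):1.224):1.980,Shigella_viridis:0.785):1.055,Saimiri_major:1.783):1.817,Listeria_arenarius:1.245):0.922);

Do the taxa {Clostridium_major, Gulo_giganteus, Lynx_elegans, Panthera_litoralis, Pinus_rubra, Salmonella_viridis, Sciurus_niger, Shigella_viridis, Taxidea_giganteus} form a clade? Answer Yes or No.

Yes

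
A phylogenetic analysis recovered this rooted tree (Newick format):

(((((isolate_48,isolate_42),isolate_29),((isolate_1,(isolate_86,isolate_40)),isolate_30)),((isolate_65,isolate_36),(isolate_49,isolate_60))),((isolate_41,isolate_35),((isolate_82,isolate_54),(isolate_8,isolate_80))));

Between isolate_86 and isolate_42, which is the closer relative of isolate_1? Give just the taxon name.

isolate_86

The MRCA of isolate_1 and isolate_86 subtends (isolate_1,(isolate_86,isolate_40)) (3 taxa).
The MRCA of isolate_1 and isolate_42 subtends (((isolate_48,isolate_42),isolate_29),((isolate_1,(isolate_86,isolate_40)),isolate_30)) (7 taxa).
The first is nested inside the second, so isolate_1 shares a more recent common ancestor with isolate_86.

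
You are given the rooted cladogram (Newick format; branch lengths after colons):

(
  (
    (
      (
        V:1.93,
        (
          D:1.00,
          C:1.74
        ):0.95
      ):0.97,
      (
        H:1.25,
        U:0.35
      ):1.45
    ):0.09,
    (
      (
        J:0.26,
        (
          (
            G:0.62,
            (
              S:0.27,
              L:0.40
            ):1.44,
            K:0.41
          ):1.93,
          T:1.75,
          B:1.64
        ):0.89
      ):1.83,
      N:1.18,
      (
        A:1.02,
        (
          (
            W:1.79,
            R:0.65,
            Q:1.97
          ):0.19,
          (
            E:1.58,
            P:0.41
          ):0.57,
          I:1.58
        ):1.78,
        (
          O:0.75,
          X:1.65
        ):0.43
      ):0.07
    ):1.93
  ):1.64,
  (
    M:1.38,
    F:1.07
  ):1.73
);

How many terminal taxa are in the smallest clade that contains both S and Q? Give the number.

The MRCA of S and Q is the node subtending ((J,((G,(S,L),K),T,B)),N,(A,((W,R,Q),(E,P),I),(O,X))).
That clade contains 17 terminal taxa: A, B, E, G, I, J, K, L, N, O, P, Q, R, S, T, W, X.

17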